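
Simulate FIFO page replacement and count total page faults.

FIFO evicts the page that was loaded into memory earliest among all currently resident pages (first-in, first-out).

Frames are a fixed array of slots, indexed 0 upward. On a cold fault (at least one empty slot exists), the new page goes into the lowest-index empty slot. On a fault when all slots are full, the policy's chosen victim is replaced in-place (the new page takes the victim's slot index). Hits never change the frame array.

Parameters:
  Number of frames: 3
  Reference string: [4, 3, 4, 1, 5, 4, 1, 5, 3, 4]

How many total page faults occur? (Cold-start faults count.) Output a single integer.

Step 0: ref 4 → FAULT, frames=[4,-,-]
Step 1: ref 3 → FAULT, frames=[4,3,-]
Step 2: ref 4 → HIT, frames=[4,3,-]
Step 3: ref 1 → FAULT, frames=[4,3,1]
Step 4: ref 5 → FAULT (evict 4), frames=[5,3,1]
Step 5: ref 4 → FAULT (evict 3), frames=[5,4,1]
Step 6: ref 1 → HIT, frames=[5,4,1]
Step 7: ref 5 → HIT, frames=[5,4,1]
Step 8: ref 3 → FAULT (evict 1), frames=[5,4,3]
Step 9: ref 4 → HIT, frames=[5,4,3]
Total faults: 6

Answer: 6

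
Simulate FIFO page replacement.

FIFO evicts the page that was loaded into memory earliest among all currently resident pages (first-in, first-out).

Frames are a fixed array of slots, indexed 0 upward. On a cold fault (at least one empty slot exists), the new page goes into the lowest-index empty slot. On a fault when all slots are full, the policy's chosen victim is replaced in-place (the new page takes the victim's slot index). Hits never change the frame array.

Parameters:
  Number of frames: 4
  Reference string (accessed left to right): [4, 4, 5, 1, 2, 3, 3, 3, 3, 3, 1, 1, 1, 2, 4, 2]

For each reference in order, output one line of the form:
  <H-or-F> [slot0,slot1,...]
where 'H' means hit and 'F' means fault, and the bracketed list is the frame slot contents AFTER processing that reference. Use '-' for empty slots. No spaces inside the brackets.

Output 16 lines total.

F [4,-,-,-]
H [4,-,-,-]
F [4,5,-,-]
F [4,5,1,-]
F [4,5,1,2]
F [3,5,1,2]
H [3,5,1,2]
H [3,5,1,2]
H [3,5,1,2]
H [3,5,1,2]
H [3,5,1,2]
H [3,5,1,2]
H [3,5,1,2]
H [3,5,1,2]
F [3,4,1,2]
H [3,4,1,2]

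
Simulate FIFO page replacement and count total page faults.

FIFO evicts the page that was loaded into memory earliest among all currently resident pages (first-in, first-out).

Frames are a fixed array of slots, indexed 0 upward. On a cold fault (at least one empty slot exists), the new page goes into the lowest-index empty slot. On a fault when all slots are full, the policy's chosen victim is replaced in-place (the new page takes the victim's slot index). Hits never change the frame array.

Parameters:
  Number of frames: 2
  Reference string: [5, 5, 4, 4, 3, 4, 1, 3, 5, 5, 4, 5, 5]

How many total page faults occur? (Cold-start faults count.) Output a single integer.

Step 0: ref 5 → FAULT, frames=[5,-]
Step 1: ref 5 → HIT, frames=[5,-]
Step 2: ref 4 → FAULT, frames=[5,4]
Step 3: ref 4 → HIT, frames=[5,4]
Step 4: ref 3 → FAULT (evict 5), frames=[3,4]
Step 5: ref 4 → HIT, frames=[3,4]
Step 6: ref 1 → FAULT (evict 4), frames=[3,1]
Step 7: ref 3 → HIT, frames=[3,1]
Step 8: ref 5 → FAULT (evict 3), frames=[5,1]
Step 9: ref 5 → HIT, frames=[5,1]
Step 10: ref 4 → FAULT (evict 1), frames=[5,4]
Step 11: ref 5 → HIT, frames=[5,4]
Step 12: ref 5 → HIT, frames=[5,4]
Total faults: 6

Answer: 6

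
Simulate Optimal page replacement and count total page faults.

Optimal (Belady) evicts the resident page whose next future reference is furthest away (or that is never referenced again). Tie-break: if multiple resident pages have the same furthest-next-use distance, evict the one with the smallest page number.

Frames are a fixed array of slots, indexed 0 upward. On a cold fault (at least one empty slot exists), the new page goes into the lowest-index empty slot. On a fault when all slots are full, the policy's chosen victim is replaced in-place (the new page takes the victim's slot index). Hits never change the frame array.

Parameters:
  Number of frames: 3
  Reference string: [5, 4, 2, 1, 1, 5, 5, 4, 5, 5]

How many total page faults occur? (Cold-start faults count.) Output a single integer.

Answer: 4

Derivation:
Step 0: ref 5 → FAULT, frames=[5,-,-]
Step 1: ref 4 → FAULT, frames=[5,4,-]
Step 2: ref 2 → FAULT, frames=[5,4,2]
Step 3: ref 1 → FAULT (evict 2), frames=[5,4,1]
Step 4: ref 1 → HIT, frames=[5,4,1]
Step 5: ref 5 → HIT, frames=[5,4,1]
Step 6: ref 5 → HIT, frames=[5,4,1]
Step 7: ref 4 → HIT, frames=[5,4,1]
Step 8: ref 5 → HIT, frames=[5,4,1]
Step 9: ref 5 → HIT, frames=[5,4,1]
Total faults: 4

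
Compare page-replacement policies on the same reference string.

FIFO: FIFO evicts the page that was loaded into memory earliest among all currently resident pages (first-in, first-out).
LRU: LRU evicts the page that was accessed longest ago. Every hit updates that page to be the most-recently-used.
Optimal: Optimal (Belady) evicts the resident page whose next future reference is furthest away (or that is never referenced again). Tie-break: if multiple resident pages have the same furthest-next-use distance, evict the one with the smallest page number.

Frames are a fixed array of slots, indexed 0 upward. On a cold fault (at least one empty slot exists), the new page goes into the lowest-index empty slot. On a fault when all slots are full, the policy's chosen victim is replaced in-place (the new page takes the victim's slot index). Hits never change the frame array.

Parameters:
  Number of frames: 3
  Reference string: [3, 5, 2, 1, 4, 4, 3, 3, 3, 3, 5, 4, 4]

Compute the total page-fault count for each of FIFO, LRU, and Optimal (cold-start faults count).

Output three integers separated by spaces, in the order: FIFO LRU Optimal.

--- FIFO ---
  step 0: ref 3 -> FAULT, frames=[3,-,-] (faults so far: 1)
  step 1: ref 5 -> FAULT, frames=[3,5,-] (faults so far: 2)
  step 2: ref 2 -> FAULT, frames=[3,5,2] (faults so far: 3)
  step 3: ref 1 -> FAULT, evict 3, frames=[1,5,2] (faults so far: 4)
  step 4: ref 4 -> FAULT, evict 5, frames=[1,4,2] (faults so far: 5)
  step 5: ref 4 -> HIT, frames=[1,4,2] (faults so far: 5)
  step 6: ref 3 -> FAULT, evict 2, frames=[1,4,3] (faults so far: 6)
  step 7: ref 3 -> HIT, frames=[1,4,3] (faults so far: 6)
  step 8: ref 3 -> HIT, frames=[1,4,3] (faults so far: 6)
  step 9: ref 3 -> HIT, frames=[1,4,3] (faults so far: 6)
  step 10: ref 5 -> FAULT, evict 1, frames=[5,4,3] (faults so far: 7)
  step 11: ref 4 -> HIT, frames=[5,4,3] (faults so far: 7)
  step 12: ref 4 -> HIT, frames=[5,4,3] (faults so far: 7)
  FIFO total faults: 7
--- LRU ---
  step 0: ref 3 -> FAULT, frames=[3,-,-] (faults so far: 1)
  step 1: ref 5 -> FAULT, frames=[3,5,-] (faults so far: 2)
  step 2: ref 2 -> FAULT, frames=[3,5,2] (faults so far: 3)
  step 3: ref 1 -> FAULT, evict 3, frames=[1,5,2] (faults so far: 4)
  step 4: ref 4 -> FAULT, evict 5, frames=[1,4,2] (faults so far: 5)
  step 5: ref 4 -> HIT, frames=[1,4,2] (faults so far: 5)
  step 6: ref 3 -> FAULT, evict 2, frames=[1,4,3] (faults so far: 6)
  step 7: ref 3 -> HIT, frames=[1,4,3] (faults so far: 6)
  step 8: ref 3 -> HIT, frames=[1,4,3] (faults so far: 6)
  step 9: ref 3 -> HIT, frames=[1,4,3] (faults so far: 6)
  step 10: ref 5 -> FAULT, evict 1, frames=[5,4,3] (faults so far: 7)
  step 11: ref 4 -> HIT, frames=[5,4,3] (faults so far: 7)
  step 12: ref 4 -> HIT, frames=[5,4,3] (faults so far: 7)
  LRU total faults: 7
--- Optimal ---
  step 0: ref 3 -> FAULT, frames=[3,-,-] (faults so far: 1)
  step 1: ref 5 -> FAULT, frames=[3,5,-] (faults so far: 2)
  step 2: ref 2 -> FAULT, frames=[3,5,2] (faults so far: 3)
  step 3: ref 1 -> FAULT, evict 2, frames=[3,5,1] (faults so far: 4)
  step 4: ref 4 -> FAULT, evict 1, frames=[3,5,4] (faults so far: 5)
  step 5: ref 4 -> HIT, frames=[3,5,4] (faults so far: 5)
  step 6: ref 3 -> HIT, frames=[3,5,4] (faults so far: 5)
  step 7: ref 3 -> HIT, frames=[3,5,4] (faults so far: 5)
  step 8: ref 3 -> HIT, frames=[3,5,4] (faults so far: 5)
  step 9: ref 3 -> HIT, frames=[3,5,4] (faults so far: 5)
  step 10: ref 5 -> HIT, frames=[3,5,4] (faults so far: 5)
  step 11: ref 4 -> HIT, frames=[3,5,4] (faults so far: 5)
  step 12: ref 4 -> HIT, frames=[3,5,4] (faults so far: 5)
  Optimal total faults: 5

Answer: 7 7 5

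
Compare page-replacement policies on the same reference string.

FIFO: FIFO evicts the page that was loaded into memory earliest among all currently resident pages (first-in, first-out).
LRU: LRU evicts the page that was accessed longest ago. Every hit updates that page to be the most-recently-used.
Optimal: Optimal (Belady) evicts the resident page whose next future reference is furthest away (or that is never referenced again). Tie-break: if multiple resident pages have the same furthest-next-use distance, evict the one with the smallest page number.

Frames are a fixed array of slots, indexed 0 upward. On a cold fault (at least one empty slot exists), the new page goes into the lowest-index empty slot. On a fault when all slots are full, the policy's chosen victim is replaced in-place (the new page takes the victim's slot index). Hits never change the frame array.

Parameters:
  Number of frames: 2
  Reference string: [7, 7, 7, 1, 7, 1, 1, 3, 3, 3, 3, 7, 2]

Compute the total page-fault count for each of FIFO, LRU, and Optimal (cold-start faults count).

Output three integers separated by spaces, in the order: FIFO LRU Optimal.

--- FIFO ---
  step 0: ref 7 -> FAULT, frames=[7,-] (faults so far: 1)
  step 1: ref 7 -> HIT, frames=[7,-] (faults so far: 1)
  step 2: ref 7 -> HIT, frames=[7,-] (faults so far: 1)
  step 3: ref 1 -> FAULT, frames=[7,1] (faults so far: 2)
  step 4: ref 7 -> HIT, frames=[7,1] (faults so far: 2)
  step 5: ref 1 -> HIT, frames=[7,1] (faults so far: 2)
  step 6: ref 1 -> HIT, frames=[7,1] (faults so far: 2)
  step 7: ref 3 -> FAULT, evict 7, frames=[3,1] (faults so far: 3)
  step 8: ref 3 -> HIT, frames=[3,1] (faults so far: 3)
  step 9: ref 3 -> HIT, frames=[3,1] (faults so far: 3)
  step 10: ref 3 -> HIT, frames=[3,1] (faults so far: 3)
  step 11: ref 7 -> FAULT, evict 1, frames=[3,7] (faults so far: 4)
  step 12: ref 2 -> FAULT, evict 3, frames=[2,7] (faults so far: 5)
  FIFO total faults: 5
--- LRU ---
  step 0: ref 7 -> FAULT, frames=[7,-] (faults so far: 1)
  step 1: ref 7 -> HIT, frames=[7,-] (faults so far: 1)
  step 2: ref 7 -> HIT, frames=[7,-] (faults so far: 1)
  step 3: ref 1 -> FAULT, frames=[7,1] (faults so far: 2)
  step 4: ref 7 -> HIT, frames=[7,1] (faults so far: 2)
  step 5: ref 1 -> HIT, frames=[7,1] (faults so far: 2)
  step 6: ref 1 -> HIT, frames=[7,1] (faults so far: 2)
  step 7: ref 3 -> FAULT, evict 7, frames=[3,1] (faults so far: 3)
  step 8: ref 3 -> HIT, frames=[3,1] (faults so far: 3)
  step 9: ref 3 -> HIT, frames=[3,1] (faults so far: 3)
  step 10: ref 3 -> HIT, frames=[3,1] (faults so far: 3)
  step 11: ref 7 -> FAULT, evict 1, frames=[3,7] (faults so far: 4)
  step 12: ref 2 -> FAULT, evict 3, frames=[2,7] (faults so far: 5)
  LRU total faults: 5
--- Optimal ---
  step 0: ref 7 -> FAULT, frames=[7,-] (faults so far: 1)
  step 1: ref 7 -> HIT, frames=[7,-] (faults so far: 1)
  step 2: ref 7 -> HIT, frames=[7,-] (faults so far: 1)
  step 3: ref 1 -> FAULT, frames=[7,1] (faults so far: 2)
  step 4: ref 7 -> HIT, frames=[7,1] (faults so far: 2)
  step 5: ref 1 -> HIT, frames=[7,1] (faults so far: 2)
  step 6: ref 1 -> HIT, frames=[7,1] (faults so far: 2)
  step 7: ref 3 -> FAULT, evict 1, frames=[7,3] (faults so far: 3)
  step 8: ref 3 -> HIT, frames=[7,3] (faults so far: 3)
  step 9: ref 3 -> HIT, frames=[7,3] (faults so far: 3)
  step 10: ref 3 -> HIT, frames=[7,3] (faults so far: 3)
  step 11: ref 7 -> HIT, frames=[7,3] (faults so far: 3)
  step 12: ref 2 -> FAULT, evict 3, frames=[7,2] (faults so far: 4)
  Optimal total faults: 4

Answer: 5 5 4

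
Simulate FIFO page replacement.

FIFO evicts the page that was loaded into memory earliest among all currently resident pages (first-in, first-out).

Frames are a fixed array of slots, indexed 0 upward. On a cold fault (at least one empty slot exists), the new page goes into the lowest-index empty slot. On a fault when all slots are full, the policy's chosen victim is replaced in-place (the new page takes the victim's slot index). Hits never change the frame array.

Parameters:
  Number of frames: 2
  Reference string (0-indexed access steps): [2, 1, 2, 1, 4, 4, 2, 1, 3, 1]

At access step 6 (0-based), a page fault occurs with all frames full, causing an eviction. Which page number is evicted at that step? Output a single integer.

Step 0: ref 2 -> FAULT, frames=[2,-]
Step 1: ref 1 -> FAULT, frames=[2,1]
Step 2: ref 2 -> HIT, frames=[2,1]
Step 3: ref 1 -> HIT, frames=[2,1]
Step 4: ref 4 -> FAULT, evict 2, frames=[4,1]
Step 5: ref 4 -> HIT, frames=[4,1]
Step 6: ref 2 -> FAULT, evict 1, frames=[4,2]
At step 6: evicted page 1

Answer: 1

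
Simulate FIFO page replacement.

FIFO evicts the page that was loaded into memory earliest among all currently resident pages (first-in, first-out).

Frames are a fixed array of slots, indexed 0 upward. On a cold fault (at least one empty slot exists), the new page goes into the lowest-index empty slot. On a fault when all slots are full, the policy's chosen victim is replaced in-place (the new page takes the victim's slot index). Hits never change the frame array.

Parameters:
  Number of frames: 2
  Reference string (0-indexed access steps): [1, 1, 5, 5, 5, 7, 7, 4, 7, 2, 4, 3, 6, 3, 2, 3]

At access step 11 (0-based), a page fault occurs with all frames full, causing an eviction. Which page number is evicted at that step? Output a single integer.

Step 0: ref 1 -> FAULT, frames=[1,-]
Step 1: ref 1 -> HIT, frames=[1,-]
Step 2: ref 5 -> FAULT, frames=[1,5]
Step 3: ref 5 -> HIT, frames=[1,5]
Step 4: ref 5 -> HIT, frames=[1,5]
Step 5: ref 7 -> FAULT, evict 1, frames=[7,5]
Step 6: ref 7 -> HIT, frames=[7,5]
Step 7: ref 4 -> FAULT, evict 5, frames=[7,4]
Step 8: ref 7 -> HIT, frames=[7,4]
Step 9: ref 2 -> FAULT, evict 7, frames=[2,4]
Step 10: ref 4 -> HIT, frames=[2,4]
Step 11: ref 3 -> FAULT, evict 4, frames=[2,3]
At step 11: evicted page 4

Answer: 4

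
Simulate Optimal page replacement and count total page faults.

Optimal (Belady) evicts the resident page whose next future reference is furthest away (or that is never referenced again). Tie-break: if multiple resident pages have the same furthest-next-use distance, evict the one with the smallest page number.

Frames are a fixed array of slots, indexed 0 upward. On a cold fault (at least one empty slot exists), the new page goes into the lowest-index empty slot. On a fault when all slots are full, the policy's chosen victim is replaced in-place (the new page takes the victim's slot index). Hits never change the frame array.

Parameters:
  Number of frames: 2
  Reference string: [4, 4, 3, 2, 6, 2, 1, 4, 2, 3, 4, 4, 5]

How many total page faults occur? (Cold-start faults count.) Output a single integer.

Answer: 8

Derivation:
Step 0: ref 4 → FAULT, frames=[4,-]
Step 1: ref 4 → HIT, frames=[4,-]
Step 2: ref 3 → FAULT, frames=[4,3]
Step 3: ref 2 → FAULT (evict 3), frames=[4,2]
Step 4: ref 6 → FAULT (evict 4), frames=[6,2]
Step 5: ref 2 → HIT, frames=[6,2]
Step 6: ref 1 → FAULT (evict 6), frames=[1,2]
Step 7: ref 4 → FAULT (evict 1), frames=[4,2]
Step 8: ref 2 → HIT, frames=[4,2]
Step 9: ref 3 → FAULT (evict 2), frames=[4,3]
Step 10: ref 4 → HIT, frames=[4,3]
Step 11: ref 4 → HIT, frames=[4,3]
Step 12: ref 5 → FAULT (evict 3), frames=[4,5]
Total faults: 8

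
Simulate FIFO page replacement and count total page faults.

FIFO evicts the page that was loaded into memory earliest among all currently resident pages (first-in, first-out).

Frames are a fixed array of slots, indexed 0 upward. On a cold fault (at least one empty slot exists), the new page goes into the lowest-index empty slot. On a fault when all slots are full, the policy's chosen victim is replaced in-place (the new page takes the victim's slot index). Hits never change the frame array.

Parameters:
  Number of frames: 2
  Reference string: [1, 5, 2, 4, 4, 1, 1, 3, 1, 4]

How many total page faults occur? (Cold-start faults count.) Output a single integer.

Answer: 7

Derivation:
Step 0: ref 1 → FAULT, frames=[1,-]
Step 1: ref 5 → FAULT, frames=[1,5]
Step 2: ref 2 → FAULT (evict 1), frames=[2,5]
Step 3: ref 4 → FAULT (evict 5), frames=[2,4]
Step 4: ref 4 → HIT, frames=[2,4]
Step 5: ref 1 → FAULT (evict 2), frames=[1,4]
Step 6: ref 1 → HIT, frames=[1,4]
Step 7: ref 3 → FAULT (evict 4), frames=[1,3]
Step 8: ref 1 → HIT, frames=[1,3]
Step 9: ref 4 → FAULT (evict 1), frames=[4,3]
Total faults: 7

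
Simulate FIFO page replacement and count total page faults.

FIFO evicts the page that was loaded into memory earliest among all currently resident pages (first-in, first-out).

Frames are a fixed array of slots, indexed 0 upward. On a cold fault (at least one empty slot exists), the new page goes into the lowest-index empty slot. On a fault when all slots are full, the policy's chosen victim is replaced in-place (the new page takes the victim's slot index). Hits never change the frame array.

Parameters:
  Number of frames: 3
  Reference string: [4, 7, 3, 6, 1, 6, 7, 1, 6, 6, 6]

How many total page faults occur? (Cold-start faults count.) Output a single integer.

Answer: 6

Derivation:
Step 0: ref 4 → FAULT, frames=[4,-,-]
Step 1: ref 7 → FAULT, frames=[4,7,-]
Step 2: ref 3 → FAULT, frames=[4,7,3]
Step 3: ref 6 → FAULT (evict 4), frames=[6,7,3]
Step 4: ref 1 → FAULT (evict 7), frames=[6,1,3]
Step 5: ref 6 → HIT, frames=[6,1,3]
Step 6: ref 7 → FAULT (evict 3), frames=[6,1,7]
Step 7: ref 1 → HIT, frames=[6,1,7]
Step 8: ref 6 → HIT, frames=[6,1,7]
Step 9: ref 6 → HIT, frames=[6,1,7]
Step 10: ref 6 → HIT, frames=[6,1,7]
Total faults: 6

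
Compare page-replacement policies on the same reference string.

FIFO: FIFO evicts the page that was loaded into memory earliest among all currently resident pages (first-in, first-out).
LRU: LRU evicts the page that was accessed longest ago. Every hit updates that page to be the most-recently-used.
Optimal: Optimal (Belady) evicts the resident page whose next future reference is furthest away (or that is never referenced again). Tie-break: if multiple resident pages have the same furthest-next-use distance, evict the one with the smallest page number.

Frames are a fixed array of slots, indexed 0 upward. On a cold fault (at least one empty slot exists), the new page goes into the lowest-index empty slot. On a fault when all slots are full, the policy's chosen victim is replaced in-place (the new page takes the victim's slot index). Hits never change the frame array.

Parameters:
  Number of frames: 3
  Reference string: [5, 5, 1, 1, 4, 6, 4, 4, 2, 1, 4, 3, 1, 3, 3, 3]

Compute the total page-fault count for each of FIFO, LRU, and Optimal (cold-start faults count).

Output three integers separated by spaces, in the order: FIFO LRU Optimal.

Answer: 8 7 6

Derivation:
--- FIFO ---
  step 0: ref 5 -> FAULT, frames=[5,-,-] (faults so far: 1)
  step 1: ref 5 -> HIT, frames=[5,-,-] (faults so far: 1)
  step 2: ref 1 -> FAULT, frames=[5,1,-] (faults so far: 2)
  step 3: ref 1 -> HIT, frames=[5,1,-] (faults so far: 2)
  step 4: ref 4 -> FAULT, frames=[5,1,4] (faults so far: 3)
  step 5: ref 6 -> FAULT, evict 5, frames=[6,1,4] (faults so far: 4)
  step 6: ref 4 -> HIT, frames=[6,1,4] (faults so far: 4)
  step 7: ref 4 -> HIT, frames=[6,1,4] (faults so far: 4)
  step 8: ref 2 -> FAULT, evict 1, frames=[6,2,4] (faults so far: 5)
  step 9: ref 1 -> FAULT, evict 4, frames=[6,2,1] (faults so far: 6)
  step 10: ref 4 -> FAULT, evict 6, frames=[4,2,1] (faults so far: 7)
  step 11: ref 3 -> FAULT, evict 2, frames=[4,3,1] (faults so far: 8)
  step 12: ref 1 -> HIT, frames=[4,3,1] (faults so far: 8)
  step 13: ref 3 -> HIT, frames=[4,3,1] (faults so far: 8)
  step 14: ref 3 -> HIT, frames=[4,3,1] (faults so far: 8)
  step 15: ref 3 -> HIT, frames=[4,3,1] (faults so far: 8)
  FIFO total faults: 8
--- LRU ---
  step 0: ref 5 -> FAULT, frames=[5,-,-] (faults so far: 1)
  step 1: ref 5 -> HIT, frames=[5,-,-] (faults so far: 1)
  step 2: ref 1 -> FAULT, frames=[5,1,-] (faults so far: 2)
  step 3: ref 1 -> HIT, frames=[5,1,-] (faults so far: 2)
  step 4: ref 4 -> FAULT, frames=[5,1,4] (faults so far: 3)
  step 5: ref 6 -> FAULT, evict 5, frames=[6,1,4] (faults so far: 4)
  step 6: ref 4 -> HIT, frames=[6,1,4] (faults so far: 4)
  step 7: ref 4 -> HIT, frames=[6,1,4] (faults so far: 4)
  step 8: ref 2 -> FAULT, evict 1, frames=[6,2,4] (faults so far: 5)
  step 9: ref 1 -> FAULT, evict 6, frames=[1,2,4] (faults so far: 6)
  step 10: ref 4 -> HIT, frames=[1,2,4] (faults so far: 6)
  step 11: ref 3 -> FAULT, evict 2, frames=[1,3,4] (faults so far: 7)
  step 12: ref 1 -> HIT, frames=[1,3,4] (faults so far: 7)
  step 13: ref 3 -> HIT, frames=[1,3,4] (faults so far: 7)
  step 14: ref 3 -> HIT, frames=[1,3,4] (faults so far: 7)
  step 15: ref 3 -> HIT, frames=[1,3,4] (faults so far: 7)
  LRU total faults: 7
--- Optimal ---
  step 0: ref 5 -> FAULT, frames=[5,-,-] (faults so far: 1)
  step 1: ref 5 -> HIT, frames=[5,-,-] (faults so far: 1)
  step 2: ref 1 -> FAULT, frames=[5,1,-] (faults so far: 2)
  step 3: ref 1 -> HIT, frames=[5,1,-] (faults so far: 2)
  step 4: ref 4 -> FAULT, frames=[5,1,4] (faults so far: 3)
  step 5: ref 6 -> FAULT, evict 5, frames=[6,1,4] (faults so far: 4)
  step 6: ref 4 -> HIT, frames=[6,1,4] (faults so far: 4)
  step 7: ref 4 -> HIT, frames=[6,1,4] (faults so far: 4)
  step 8: ref 2 -> FAULT, evict 6, frames=[2,1,4] (faults so far: 5)
  step 9: ref 1 -> HIT, frames=[2,1,4] (faults so far: 5)
  step 10: ref 4 -> HIT, frames=[2,1,4] (faults so far: 5)
  step 11: ref 3 -> FAULT, evict 2, frames=[3,1,4] (faults so far: 6)
  step 12: ref 1 -> HIT, frames=[3,1,4] (faults so far: 6)
  step 13: ref 3 -> HIT, frames=[3,1,4] (faults so far: 6)
  step 14: ref 3 -> HIT, frames=[3,1,4] (faults so far: 6)
  step 15: ref 3 -> HIT, frames=[3,1,4] (faults so far: 6)
  Optimal total faults: 6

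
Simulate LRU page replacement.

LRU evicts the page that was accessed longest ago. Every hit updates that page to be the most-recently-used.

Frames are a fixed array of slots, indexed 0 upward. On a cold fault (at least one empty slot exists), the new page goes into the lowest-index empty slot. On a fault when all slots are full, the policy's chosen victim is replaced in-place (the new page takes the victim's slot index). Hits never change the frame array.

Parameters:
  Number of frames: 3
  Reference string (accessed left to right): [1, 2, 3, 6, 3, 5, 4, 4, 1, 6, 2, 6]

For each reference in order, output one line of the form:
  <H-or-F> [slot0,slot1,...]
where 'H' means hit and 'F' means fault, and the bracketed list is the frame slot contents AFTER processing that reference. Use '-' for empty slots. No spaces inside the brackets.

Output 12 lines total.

F [1,-,-]
F [1,2,-]
F [1,2,3]
F [6,2,3]
H [6,2,3]
F [6,5,3]
F [4,5,3]
H [4,5,3]
F [4,5,1]
F [4,6,1]
F [2,6,1]
H [2,6,1]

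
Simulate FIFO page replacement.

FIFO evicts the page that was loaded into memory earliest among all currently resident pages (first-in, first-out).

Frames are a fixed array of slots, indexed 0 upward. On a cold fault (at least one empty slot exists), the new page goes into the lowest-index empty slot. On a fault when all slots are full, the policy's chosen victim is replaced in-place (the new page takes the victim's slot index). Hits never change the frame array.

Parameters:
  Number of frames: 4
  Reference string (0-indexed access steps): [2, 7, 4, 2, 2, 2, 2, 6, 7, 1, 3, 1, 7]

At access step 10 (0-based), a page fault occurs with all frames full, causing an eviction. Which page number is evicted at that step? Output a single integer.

Answer: 7

Derivation:
Step 0: ref 2 -> FAULT, frames=[2,-,-,-]
Step 1: ref 7 -> FAULT, frames=[2,7,-,-]
Step 2: ref 4 -> FAULT, frames=[2,7,4,-]
Step 3: ref 2 -> HIT, frames=[2,7,4,-]
Step 4: ref 2 -> HIT, frames=[2,7,4,-]
Step 5: ref 2 -> HIT, frames=[2,7,4,-]
Step 6: ref 2 -> HIT, frames=[2,7,4,-]
Step 7: ref 6 -> FAULT, frames=[2,7,4,6]
Step 8: ref 7 -> HIT, frames=[2,7,4,6]
Step 9: ref 1 -> FAULT, evict 2, frames=[1,7,4,6]
Step 10: ref 3 -> FAULT, evict 7, frames=[1,3,4,6]
At step 10: evicted page 7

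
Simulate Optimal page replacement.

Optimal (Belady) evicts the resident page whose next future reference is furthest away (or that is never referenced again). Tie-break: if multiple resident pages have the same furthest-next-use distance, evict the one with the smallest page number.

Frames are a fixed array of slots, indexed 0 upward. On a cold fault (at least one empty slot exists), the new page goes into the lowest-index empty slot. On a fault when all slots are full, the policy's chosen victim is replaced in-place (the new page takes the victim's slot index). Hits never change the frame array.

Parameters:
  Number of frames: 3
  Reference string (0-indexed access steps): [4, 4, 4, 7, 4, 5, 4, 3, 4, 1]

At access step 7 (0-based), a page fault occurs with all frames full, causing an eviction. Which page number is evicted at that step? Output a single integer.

Step 0: ref 4 -> FAULT, frames=[4,-,-]
Step 1: ref 4 -> HIT, frames=[4,-,-]
Step 2: ref 4 -> HIT, frames=[4,-,-]
Step 3: ref 7 -> FAULT, frames=[4,7,-]
Step 4: ref 4 -> HIT, frames=[4,7,-]
Step 5: ref 5 -> FAULT, frames=[4,7,5]
Step 6: ref 4 -> HIT, frames=[4,7,5]
Step 7: ref 3 -> FAULT, evict 5, frames=[4,7,3]
At step 7: evicted page 5

Answer: 5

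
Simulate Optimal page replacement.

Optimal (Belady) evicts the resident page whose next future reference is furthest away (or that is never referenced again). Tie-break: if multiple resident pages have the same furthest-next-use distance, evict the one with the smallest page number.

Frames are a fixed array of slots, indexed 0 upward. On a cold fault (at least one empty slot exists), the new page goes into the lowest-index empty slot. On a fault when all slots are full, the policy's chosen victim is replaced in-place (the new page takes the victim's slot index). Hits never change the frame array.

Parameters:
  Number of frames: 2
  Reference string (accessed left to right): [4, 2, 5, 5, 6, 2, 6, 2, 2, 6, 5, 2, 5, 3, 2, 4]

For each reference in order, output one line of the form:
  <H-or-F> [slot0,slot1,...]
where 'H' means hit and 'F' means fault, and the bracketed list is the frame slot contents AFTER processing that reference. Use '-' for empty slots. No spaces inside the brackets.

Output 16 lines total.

F [4,-]
F [4,2]
F [5,2]
H [5,2]
F [6,2]
H [6,2]
H [6,2]
H [6,2]
H [6,2]
H [6,2]
F [5,2]
H [5,2]
H [5,2]
F [3,2]
H [3,2]
F [3,4]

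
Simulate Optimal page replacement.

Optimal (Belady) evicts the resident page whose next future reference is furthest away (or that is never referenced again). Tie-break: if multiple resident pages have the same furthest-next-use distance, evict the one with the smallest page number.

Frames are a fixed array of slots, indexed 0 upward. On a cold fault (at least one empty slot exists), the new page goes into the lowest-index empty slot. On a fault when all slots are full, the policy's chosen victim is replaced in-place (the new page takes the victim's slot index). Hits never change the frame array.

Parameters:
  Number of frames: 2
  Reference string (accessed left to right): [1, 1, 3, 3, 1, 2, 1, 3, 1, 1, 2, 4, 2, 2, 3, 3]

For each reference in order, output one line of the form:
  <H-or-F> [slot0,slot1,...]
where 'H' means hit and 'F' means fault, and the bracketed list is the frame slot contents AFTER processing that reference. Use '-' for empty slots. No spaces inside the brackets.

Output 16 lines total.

F [1,-]
H [1,-]
F [1,3]
H [1,3]
H [1,3]
F [1,2]
H [1,2]
F [1,3]
H [1,3]
H [1,3]
F [2,3]
F [2,4]
H [2,4]
H [2,4]
F [3,4]
H [3,4]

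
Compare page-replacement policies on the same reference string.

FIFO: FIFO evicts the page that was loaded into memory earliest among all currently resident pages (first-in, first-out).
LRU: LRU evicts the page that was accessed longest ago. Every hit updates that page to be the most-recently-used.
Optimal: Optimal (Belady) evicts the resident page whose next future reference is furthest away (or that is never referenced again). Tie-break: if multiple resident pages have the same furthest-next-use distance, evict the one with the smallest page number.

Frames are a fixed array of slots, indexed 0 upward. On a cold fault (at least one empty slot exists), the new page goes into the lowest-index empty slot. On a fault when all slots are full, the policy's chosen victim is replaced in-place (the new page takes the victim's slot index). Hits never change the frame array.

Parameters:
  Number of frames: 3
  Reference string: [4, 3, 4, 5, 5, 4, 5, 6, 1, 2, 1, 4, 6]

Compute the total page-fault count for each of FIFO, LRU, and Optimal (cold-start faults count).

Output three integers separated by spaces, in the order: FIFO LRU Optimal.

--- FIFO ---
  step 0: ref 4 -> FAULT, frames=[4,-,-] (faults so far: 1)
  step 1: ref 3 -> FAULT, frames=[4,3,-] (faults so far: 2)
  step 2: ref 4 -> HIT, frames=[4,3,-] (faults so far: 2)
  step 3: ref 5 -> FAULT, frames=[4,3,5] (faults so far: 3)
  step 4: ref 5 -> HIT, frames=[4,3,5] (faults so far: 3)
  step 5: ref 4 -> HIT, frames=[4,3,5] (faults so far: 3)
  step 6: ref 5 -> HIT, frames=[4,3,5] (faults so far: 3)
  step 7: ref 6 -> FAULT, evict 4, frames=[6,3,5] (faults so far: 4)
  step 8: ref 1 -> FAULT, evict 3, frames=[6,1,5] (faults so far: 5)
  step 9: ref 2 -> FAULT, evict 5, frames=[6,1,2] (faults so far: 6)
  step 10: ref 1 -> HIT, frames=[6,1,2] (faults so far: 6)
  step 11: ref 4 -> FAULT, evict 6, frames=[4,1,2] (faults so far: 7)
  step 12: ref 6 -> FAULT, evict 1, frames=[4,6,2] (faults so far: 8)
  FIFO total faults: 8
--- LRU ---
  step 0: ref 4 -> FAULT, frames=[4,-,-] (faults so far: 1)
  step 1: ref 3 -> FAULT, frames=[4,3,-] (faults so far: 2)
  step 2: ref 4 -> HIT, frames=[4,3,-] (faults so far: 2)
  step 3: ref 5 -> FAULT, frames=[4,3,5] (faults so far: 3)
  step 4: ref 5 -> HIT, frames=[4,3,5] (faults so far: 3)
  step 5: ref 4 -> HIT, frames=[4,3,5] (faults so far: 3)
  step 6: ref 5 -> HIT, frames=[4,3,5] (faults so far: 3)
  step 7: ref 6 -> FAULT, evict 3, frames=[4,6,5] (faults so far: 4)
  step 8: ref 1 -> FAULT, evict 4, frames=[1,6,5] (faults so far: 5)
  step 9: ref 2 -> FAULT, evict 5, frames=[1,6,2] (faults so far: 6)
  step 10: ref 1 -> HIT, frames=[1,6,2] (faults so far: 6)
  step 11: ref 4 -> FAULT, evict 6, frames=[1,4,2] (faults so far: 7)
  step 12: ref 6 -> FAULT, evict 2, frames=[1,4,6] (faults so far: 8)
  LRU total faults: 8
--- Optimal ---
  step 0: ref 4 -> FAULT, frames=[4,-,-] (faults so far: 1)
  step 1: ref 3 -> FAULT, frames=[4,3,-] (faults so far: 2)
  step 2: ref 4 -> HIT, frames=[4,3,-] (faults so far: 2)
  step 3: ref 5 -> FAULT, frames=[4,3,5] (faults so far: 3)
  step 4: ref 5 -> HIT, frames=[4,3,5] (faults so far: 3)
  step 5: ref 4 -> HIT, frames=[4,3,5] (faults so far: 3)
  step 6: ref 5 -> HIT, frames=[4,3,5] (faults so far: 3)
  step 7: ref 6 -> FAULT, evict 3, frames=[4,6,5] (faults so far: 4)
  step 8: ref 1 -> FAULT, evict 5, frames=[4,6,1] (faults so far: 5)
  step 9: ref 2 -> FAULT, evict 6, frames=[4,2,1] (faults so far: 6)
  step 10: ref 1 -> HIT, frames=[4,2,1] (faults so far: 6)
  step 11: ref 4 -> HIT, frames=[4,2,1] (faults so far: 6)
  step 12: ref 6 -> FAULT, evict 1, frames=[4,2,6] (faults so far: 7)
  Optimal total faults: 7

Answer: 8 8 7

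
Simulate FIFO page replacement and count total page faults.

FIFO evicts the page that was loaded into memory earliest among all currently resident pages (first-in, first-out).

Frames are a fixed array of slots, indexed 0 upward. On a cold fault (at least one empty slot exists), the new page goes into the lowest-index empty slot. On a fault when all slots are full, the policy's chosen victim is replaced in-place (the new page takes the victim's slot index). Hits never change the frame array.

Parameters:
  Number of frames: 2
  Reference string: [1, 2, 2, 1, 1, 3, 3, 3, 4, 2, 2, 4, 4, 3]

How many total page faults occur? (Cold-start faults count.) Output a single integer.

Answer: 6

Derivation:
Step 0: ref 1 → FAULT, frames=[1,-]
Step 1: ref 2 → FAULT, frames=[1,2]
Step 2: ref 2 → HIT, frames=[1,2]
Step 3: ref 1 → HIT, frames=[1,2]
Step 4: ref 1 → HIT, frames=[1,2]
Step 5: ref 3 → FAULT (evict 1), frames=[3,2]
Step 6: ref 3 → HIT, frames=[3,2]
Step 7: ref 3 → HIT, frames=[3,2]
Step 8: ref 4 → FAULT (evict 2), frames=[3,4]
Step 9: ref 2 → FAULT (evict 3), frames=[2,4]
Step 10: ref 2 → HIT, frames=[2,4]
Step 11: ref 4 → HIT, frames=[2,4]
Step 12: ref 4 → HIT, frames=[2,4]
Step 13: ref 3 → FAULT (evict 4), frames=[2,3]
Total faults: 6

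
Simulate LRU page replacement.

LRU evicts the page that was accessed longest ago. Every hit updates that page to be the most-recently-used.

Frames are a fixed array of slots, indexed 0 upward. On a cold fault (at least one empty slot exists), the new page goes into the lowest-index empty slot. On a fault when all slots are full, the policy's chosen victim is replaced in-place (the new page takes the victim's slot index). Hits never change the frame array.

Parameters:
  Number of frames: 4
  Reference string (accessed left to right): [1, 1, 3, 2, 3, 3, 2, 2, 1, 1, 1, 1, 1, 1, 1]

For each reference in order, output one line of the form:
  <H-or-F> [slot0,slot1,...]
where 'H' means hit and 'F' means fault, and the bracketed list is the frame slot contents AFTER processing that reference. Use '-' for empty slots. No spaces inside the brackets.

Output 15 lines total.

F [1,-,-,-]
H [1,-,-,-]
F [1,3,-,-]
F [1,3,2,-]
H [1,3,2,-]
H [1,3,2,-]
H [1,3,2,-]
H [1,3,2,-]
H [1,3,2,-]
H [1,3,2,-]
H [1,3,2,-]
H [1,3,2,-]
H [1,3,2,-]
H [1,3,2,-]
H [1,3,2,-]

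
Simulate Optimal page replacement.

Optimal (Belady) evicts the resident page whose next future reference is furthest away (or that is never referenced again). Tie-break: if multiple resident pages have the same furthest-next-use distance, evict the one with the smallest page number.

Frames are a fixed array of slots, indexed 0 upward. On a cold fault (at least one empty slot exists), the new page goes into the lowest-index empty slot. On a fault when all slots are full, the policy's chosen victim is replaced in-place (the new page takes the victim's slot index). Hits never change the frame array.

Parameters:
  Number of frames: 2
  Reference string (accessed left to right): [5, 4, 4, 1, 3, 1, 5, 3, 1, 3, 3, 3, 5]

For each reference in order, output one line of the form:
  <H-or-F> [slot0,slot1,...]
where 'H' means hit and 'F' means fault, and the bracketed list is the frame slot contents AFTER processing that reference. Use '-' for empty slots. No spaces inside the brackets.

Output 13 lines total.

F [5,-]
F [5,4]
H [5,4]
F [5,1]
F [3,1]
H [3,1]
F [3,5]
H [3,5]
F [3,1]
H [3,1]
H [3,1]
H [3,1]
F [3,5]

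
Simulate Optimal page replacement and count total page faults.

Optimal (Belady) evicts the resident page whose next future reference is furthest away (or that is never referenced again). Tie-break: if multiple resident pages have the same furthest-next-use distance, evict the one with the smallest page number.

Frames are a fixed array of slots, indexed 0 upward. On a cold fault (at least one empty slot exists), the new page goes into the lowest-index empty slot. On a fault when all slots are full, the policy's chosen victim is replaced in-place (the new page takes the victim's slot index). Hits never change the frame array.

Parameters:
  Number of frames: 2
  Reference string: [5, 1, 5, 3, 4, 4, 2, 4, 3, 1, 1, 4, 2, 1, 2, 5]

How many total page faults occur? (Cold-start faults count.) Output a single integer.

Step 0: ref 5 → FAULT, frames=[5,-]
Step 1: ref 1 → FAULT, frames=[5,1]
Step 2: ref 5 → HIT, frames=[5,1]
Step 3: ref 3 → FAULT (evict 5), frames=[3,1]
Step 4: ref 4 → FAULT (evict 1), frames=[3,4]
Step 5: ref 4 → HIT, frames=[3,4]
Step 6: ref 2 → FAULT (evict 3), frames=[2,4]
Step 7: ref 4 → HIT, frames=[2,4]
Step 8: ref 3 → FAULT (evict 2), frames=[3,4]
Step 9: ref 1 → FAULT (evict 3), frames=[1,4]
Step 10: ref 1 → HIT, frames=[1,4]
Step 11: ref 4 → HIT, frames=[1,4]
Step 12: ref 2 → FAULT (evict 4), frames=[1,2]
Step 13: ref 1 → HIT, frames=[1,2]
Step 14: ref 2 → HIT, frames=[1,2]
Step 15: ref 5 → FAULT (evict 1), frames=[5,2]
Total faults: 9

Answer: 9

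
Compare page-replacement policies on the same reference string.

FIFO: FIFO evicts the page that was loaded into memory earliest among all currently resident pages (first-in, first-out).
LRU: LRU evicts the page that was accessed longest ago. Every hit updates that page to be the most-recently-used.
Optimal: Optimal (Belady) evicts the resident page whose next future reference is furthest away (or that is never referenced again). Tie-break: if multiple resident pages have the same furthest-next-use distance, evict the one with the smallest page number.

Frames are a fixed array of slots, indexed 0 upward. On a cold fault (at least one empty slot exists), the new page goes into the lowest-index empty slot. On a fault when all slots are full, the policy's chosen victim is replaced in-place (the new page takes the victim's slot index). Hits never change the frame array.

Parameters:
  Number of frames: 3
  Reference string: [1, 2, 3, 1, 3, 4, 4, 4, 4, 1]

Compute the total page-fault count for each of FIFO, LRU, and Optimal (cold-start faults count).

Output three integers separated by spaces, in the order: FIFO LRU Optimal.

Answer: 5 4 4

Derivation:
--- FIFO ---
  step 0: ref 1 -> FAULT, frames=[1,-,-] (faults so far: 1)
  step 1: ref 2 -> FAULT, frames=[1,2,-] (faults so far: 2)
  step 2: ref 3 -> FAULT, frames=[1,2,3] (faults so far: 3)
  step 3: ref 1 -> HIT, frames=[1,2,3] (faults so far: 3)
  step 4: ref 3 -> HIT, frames=[1,2,3] (faults so far: 3)
  step 5: ref 4 -> FAULT, evict 1, frames=[4,2,3] (faults so far: 4)
  step 6: ref 4 -> HIT, frames=[4,2,3] (faults so far: 4)
  step 7: ref 4 -> HIT, frames=[4,2,3] (faults so far: 4)
  step 8: ref 4 -> HIT, frames=[4,2,3] (faults so far: 4)
  step 9: ref 1 -> FAULT, evict 2, frames=[4,1,3] (faults so far: 5)
  FIFO total faults: 5
--- LRU ---
  step 0: ref 1 -> FAULT, frames=[1,-,-] (faults so far: 1)
  step 1: ref 2 -> FAULT, frames=[1,2,-] (faults so far: 2)
  step 2: ref 3 -> FAULT, frames=[1,2,3] (faults so far: 3)
  step 3: ref 1 -> HIT, frames=[1,2,3] (faults so far: 3)
  step 4: ref 3 -> HIT, frames=[1,2,3] (faults so far: 3)
  step 5: ref 4 -> FAULT, evict 2, frames=[1,4,3] (faults so far: 4)
  step 6: ref 4 -> HIT, frames=[1,4,3] (faults so far: 4)
  step 7: ref 4 -> HIT, frames=[1,4,3] (faults so far: 4)
  step 8: ref 4 -> HIT, frames=[1,4,3] (faults so far: 4)
  step 9: ref 1 -> HIT, frames=[1,4,3] (faults so far: 4)
  LRU total faults: 4
--- Optimal ---
  step 0: ref 1 -> FAULT, frames=[1,-,-] (faults so far: 1)
  step 1: ref 2 -> FAULT, frames=[1,2,-] (faults so far: 2)
  step 2: ref 3 -> FAULT, frames=[1,2,3] (faults so far: 3)
  step 3: ref 1 -> HIT, frames=[1,2,3] (faults so far: 3)
  step 4: ref 3 -> HIT, frames=[1,2,3] (faults so far: 3)
  step 5: ref 4 -> FAULT, evict 2, frames=[1,4,3] (faults so far: 4)
  step 6: ref 4 -> HIT, frames=[1,4,3] (faults so far: 4)
  step 7: ref 4 -> HIT, frames=[1,4,3] (faults so far: 4)
  step 8: ref 4 -> HIT, frames=[1,4,3] (faults so far: 4)
  step 9: ref 1 -> HIT, frames=[1,4,3] (faults so far: 4)
  Optimal total faults: 4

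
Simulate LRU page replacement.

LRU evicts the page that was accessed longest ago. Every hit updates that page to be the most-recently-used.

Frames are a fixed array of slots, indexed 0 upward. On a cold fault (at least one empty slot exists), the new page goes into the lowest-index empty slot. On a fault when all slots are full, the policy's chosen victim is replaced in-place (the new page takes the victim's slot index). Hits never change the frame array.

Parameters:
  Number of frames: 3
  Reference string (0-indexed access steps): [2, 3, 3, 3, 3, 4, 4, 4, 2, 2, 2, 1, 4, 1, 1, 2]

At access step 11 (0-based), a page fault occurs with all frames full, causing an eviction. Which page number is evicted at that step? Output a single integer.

Step 0: ref 2 -> FAULT, frames=[2,-,-]
Step 1: ref 3 -> FAULT, frames=[2,3,-]
Step 2: ref 3 -> HIT, frames=[2,3,-]
Step 3: ref 3 -> HIT, frames=[2,3,-]
Step 4: ref 3 -> HIT, frames=[2,3,-]
Step 5: ref 4 -> FAULT, frames=[2,3,4]
Step 6: ref 4 -> HIT, frames=[2,3,4]
Step 7: ref 4 -> HIT, frames=[2,3,4]
Step 8: ref 2 -> HIT, frames=[2,3,4]
Step 9: ref 2 -> HIT, frames=[2,3,4]
Step 10: ref 2 -> HIT, frames=[2,3,4]
Step 11: ref 1 -> FAULT, evict 3, frames=[2,1,4]
At step 11: evicted page 3

Answer: 3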